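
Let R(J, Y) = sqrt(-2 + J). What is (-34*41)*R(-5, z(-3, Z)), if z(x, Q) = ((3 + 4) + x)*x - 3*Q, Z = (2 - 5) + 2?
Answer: -1394*I*sqrt(7) ≈ -3688.2*I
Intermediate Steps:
Z = -1 (Z = -3 + 2 = -1)
z(x, Q) = -3*Q + x*(7 + x) (z(x, Q) = (7 + x)*x - 3*Q = x*(7 + x) - 3*Q = -3*Q + x*(7 + x))
(-34*41)*R(-5, z(-3, Z)) = (-34*41)*sqrt(-2 - 5) = -1394*I*sqrt(7)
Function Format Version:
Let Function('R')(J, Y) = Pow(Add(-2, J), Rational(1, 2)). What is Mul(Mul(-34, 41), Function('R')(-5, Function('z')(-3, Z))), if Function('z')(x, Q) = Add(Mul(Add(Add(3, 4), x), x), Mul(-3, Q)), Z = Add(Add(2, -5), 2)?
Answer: Mul(-1394, I, Pow(7, Rational(1, 2))) ≈ Mul(-3688.2, I)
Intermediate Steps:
Z = -1 (Z = Add(-3, 2) = -1)
Function('z')(x, Q) = Add(Mul(-3, Q), Mul(x, Add(7, x))) (Function('z')(x, Q) = Add(Mul(Add(7, x), x), Mul(-3, Q)) = Add(Mul(x, Add(7, x)), Mul(-3, Q)) = Add(Mul(-3, Q), Mul(x, Add(7, x))))
Mul(Mul(-34, 41), Function('R')(-5, Function('z')(-3, Z))) = Mul(Mul(-34, 41), Pow(Add(-2, -5), Rational(1, 2))) = Mul(-1394, Pow(-7, Rational(1, 2))) = Mul(-1394, Mul(I, Pow(7, Rational(1, 2)))) = Mul(-1394, I, Pow(7, Rational(1, 2)))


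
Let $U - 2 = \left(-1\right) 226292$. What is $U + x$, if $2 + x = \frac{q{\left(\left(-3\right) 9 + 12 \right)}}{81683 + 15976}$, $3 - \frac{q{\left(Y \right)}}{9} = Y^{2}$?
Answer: $- \frac{818498238}{3617} \approx -2.2629 \cdot 10^{5}$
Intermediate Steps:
$U = -226290$ ($U = 2 - 226292 = -226290$)
$q{\left(Y \right)} = 27 - 9 Y^{2}$
$x = - \frac{7308}{3617}$ ($x = -2 + \frac{27 - 9 \left(\left(-3\right) 9 + 12\right)^{2}}{81683 + 15976} = -2 + \frac{27 - 9 \left(-27 + 12\right)^{2}}{97659} = -2 + \left(27 - 9 \left(-15\right)^{2}\right) \frac{1}{97659} = -2 + \left(27 - 2025\right) \frac{1}{97659} = -2 - \frac{74}{3617} = - \frac{7308}{3617} \approx -2.0205$)
$U + x = -226290 - \frac{7308}{3617} = - \frac{818498238}{3617}$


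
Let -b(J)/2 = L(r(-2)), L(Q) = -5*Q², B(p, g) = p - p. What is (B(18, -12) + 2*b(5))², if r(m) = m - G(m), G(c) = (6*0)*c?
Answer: 6400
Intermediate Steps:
G(c) = 0 (G(c) = 0*c = 0)
B(p, g) = 0
r(m) = m (r(m) = m - 1*0 = m + 0 = m)
b(J) = 40 (b(J) = -(-10)*(-2)² = -(-10)*4 = -2*(-20) = 40)
(B(18, -12) + 2*b(5))² = (0 + 2*40)² = (0 + 80)² = 80² = 6400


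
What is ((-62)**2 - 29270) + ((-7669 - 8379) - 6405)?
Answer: -47879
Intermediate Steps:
((-62)**2 - 29270) + ((-7669 - 8379) - 6405) = (3844 - 29270) + (-16048 - 6405) = -25426 - 22453 = -47879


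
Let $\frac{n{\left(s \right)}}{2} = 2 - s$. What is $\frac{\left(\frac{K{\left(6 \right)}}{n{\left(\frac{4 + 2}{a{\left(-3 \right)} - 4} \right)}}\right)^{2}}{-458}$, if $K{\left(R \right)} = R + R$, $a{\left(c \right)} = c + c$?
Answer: $- \frac{450}{38701} \approx -0.011628$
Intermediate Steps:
$a{\left(c \right)} = 2 c$
$K{\left(R \right)} = 2 R$
$n{\left(s \right)} = 4 - 2 s$ ($n{\left(s \right)} = 2 \left(2 - s\right) = 4 - 2 s$)
$\frac{\left(\frac{K{\left(6 \right)}}{n{\left(\frac{4 + 2}{a{\left(-3 \right)} - 4} \right)}}\right)^{2}}{-458} = \frac{\left(\frac{2 \cdot 6}{4 - 2 \frac{4 + 2}{2 \left(-3\right) - 4}}\right)^{2}}{-458} = - \frac{\left(\frac{12}{4 - 2 \frac{6}{-6 - 4}}\right)^{2}}{458} = - \frac{\left(\frac{12}{4 - 2 \frac{6}{-10}}\right)^{2}}{458} = - \frac{\left(\frac{12}{4 - 2 \cdot 6 \left(- \frac{1}{10}\right)}\right)^{2}}{458} = - \frac{\left(\frac{12}{4 - - \frac{6}{5}}\right)^{2}}{458} = - \frac{\left(\frac{12}{4 + \frac{6}{5}}\right)^{2}}{458} = - \frac{\left(\frac{12}{\frac{26}{5}}\right)^{2}}{458} = - \frac{\left(12 \cdot \frac{5}{26}\right)^{2}}{458} = - \frac{\left(\frac{30}{13}\right)^{2}}{458} = \left(- \frac{1}{458}\right) \frac{900}{169} = - \frac{450}{38701}$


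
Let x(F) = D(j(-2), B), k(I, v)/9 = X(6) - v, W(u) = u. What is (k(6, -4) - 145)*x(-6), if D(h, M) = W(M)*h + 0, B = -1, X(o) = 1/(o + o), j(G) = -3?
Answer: -1299/4 ≈ -324.75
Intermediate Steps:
X(o) = 1/(2*o)
k(I, v) = 3/4 - 9*v (k(I, v) = 9*((1/2)/6 - v) = 9*((1/2)*(1/6) - v) = 9*(1/12 - v) = 3/4 - 9*v)
D(h, M) = M*h (D(h, M) = M*h + 0 = M*h)
x(F) = 3 (x(F) = -1*(-3) = 3)
(k(6, -4) - 145)*x(-6) = ((3/4 - 9*(-4)) - 145)*3 = ((3/4 + 36) - 145)*3 = (147/4 - 145)*3 = -433/4*3 = -1299/4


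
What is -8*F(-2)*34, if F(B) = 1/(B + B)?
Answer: 68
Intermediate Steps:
F(B) = 1/(2*B)
-8*F(-2)*34 = -4/(-2)*34 = -4*(-1)/2*34 = -8*(-¼)*34 = 2*34 = 68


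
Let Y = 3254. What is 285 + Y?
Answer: 3539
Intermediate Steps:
285 + Y = 285 + 3254 = 3539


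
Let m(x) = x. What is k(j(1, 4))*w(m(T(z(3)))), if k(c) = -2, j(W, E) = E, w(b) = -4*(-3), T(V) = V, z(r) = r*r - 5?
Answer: -24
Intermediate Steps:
z(r) = -5 + r² (z(r) = r² - 5 = -5 + r²)
w(b) = 12
k(j(1, 4))*w(m(T(z(3)))) = -2*12 = -24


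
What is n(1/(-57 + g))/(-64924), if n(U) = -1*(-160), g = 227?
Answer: -40/16231 ≈ -0.0024644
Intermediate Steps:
n(U) = 160
n(1/(-57 + g))/(-64924) = 160/(-64924) = 160*(-1/64924) = -40/16231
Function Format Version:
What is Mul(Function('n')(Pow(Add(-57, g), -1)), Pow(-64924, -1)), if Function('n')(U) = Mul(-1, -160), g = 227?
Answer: Rational(-40, 16231) ≈ -0.0024644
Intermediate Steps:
Function('n')(U) = 160
Mul(Function('n')(Pow(Add(-57, g), -1)), Pow(-64924, -1)) = Mul(160, Pow(-64924, -1)) = Mul(160, Rational(-1, 64924)) = Rational(-40, 16231)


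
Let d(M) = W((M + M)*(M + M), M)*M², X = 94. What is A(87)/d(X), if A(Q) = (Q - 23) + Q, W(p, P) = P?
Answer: 151/830584 ≈ 0.00018180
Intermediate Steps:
A(Q) = -23 + 2*Q (A(Q) = (-23 + Q) + Q = -23 + 2*Q)
d(M) = M³ (d(M) = M*M² = M³)
A(87)/d(X) = (-23 + 2*87)/(94³) = (-23 + 174)/830584 = 151*(1/830584) = 151/830584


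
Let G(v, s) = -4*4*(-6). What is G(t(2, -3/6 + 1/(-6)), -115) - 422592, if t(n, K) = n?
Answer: -422496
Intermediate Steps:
G(v, s) = 96 (G(v, s) = -16*(-6) = 96)
G(t(2, -3/6 + 1/(-6)), -115) - 422592 = 96 - 422592 = -422496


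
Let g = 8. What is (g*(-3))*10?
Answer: -240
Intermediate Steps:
(g*(-3))*10 = (8*(-3))*10 = -24*10 = -240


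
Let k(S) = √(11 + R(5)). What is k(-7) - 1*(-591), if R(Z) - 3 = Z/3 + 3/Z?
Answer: 591 + 2*√915/15 ≈ 595.03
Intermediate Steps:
R(Z) = 3 + 3/Z + Z/3 (R(Z) = 3 + (Z/3 + 3/Z) = 3 + (3/Z + Z/3) = 3 + 3/Z + Z/3)
k(S) = 2*√915/15 (k(S) = √(11 + (3 + 3/5 + (⅓)*5)) = √(11 + (3 + 3*(⅕) + 5/3)) = √(11 + (3 + ⅗ + 5/3)) = √(11 + 79/15) = √(244/15) = 2*√915/15)
k(-7) - 1*(-591) = 2*√915/15 - 1*(-591) = 2*√915/15 + 591 = 591 + 2*√915/15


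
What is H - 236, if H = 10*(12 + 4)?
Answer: -76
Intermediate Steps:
H = 160 (H = 10*16 = 160)
H - 236 = 160 - 236 = -76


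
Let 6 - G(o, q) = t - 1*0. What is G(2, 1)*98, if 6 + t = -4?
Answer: 1568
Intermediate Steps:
t = -10 (t = -6 - 4 = -10)
G(o, q) = 16 (G(o, q) = 6 - (-10 - 1*0) = 6 - (-10 + 0) = 6 - 1*(-10) = 6 + 10 = 16)
G(2, 1)*98 = 16*98 = 1568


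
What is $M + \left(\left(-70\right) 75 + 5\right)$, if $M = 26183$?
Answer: $20938$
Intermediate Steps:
$M + \left(\left(-70\right) 75 + 5\right) = 26183 + \left(\left(-70\right) 75 + 5\right) = 26183 + \left(-5250 + 5\right) = 26183 - 5245 = 20938$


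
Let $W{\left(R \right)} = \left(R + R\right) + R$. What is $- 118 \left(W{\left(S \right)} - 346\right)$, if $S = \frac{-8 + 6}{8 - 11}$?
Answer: $40592$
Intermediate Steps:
$S = \frac{2}{3}$ ($S = - \frac{2}{-3} = \left(-2\right) \left(- \frac{1}{3}\right) = \frac{2}{3} \approx 0.66667$)
$W{\left(R \right)} = 3 R$ ($W{\left(R \right)} = 2 R + R = 3 R$)
$- 118 \left(W{\left(S \right)} - 346\right) = - 118 \left(3 \cdot \frac{2}{3} - 346\right) = - 118 \left(2 - 346\right) = \left(-118\right) \left(-344\right) = 40592$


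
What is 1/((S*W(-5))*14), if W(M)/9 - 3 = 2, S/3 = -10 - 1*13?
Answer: -1/43470 ≈ -2.3004e-5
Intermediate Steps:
S = -69 (S = 3*(-10 - 1*13) = 3*(-10 - 13) = 3*(-23) = -69)
W(M) = 45 (W(M) = 27 + 9*2 = 27 + 18 = 45)
1/((S*W(-5))*14) = 1/(-69*45*14) = 1/(-3105*14) = 1/(-43470) = -1/43470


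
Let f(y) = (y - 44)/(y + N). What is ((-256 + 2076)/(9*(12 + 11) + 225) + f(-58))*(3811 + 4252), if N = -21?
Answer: 378646543/8532 ≈ 44380.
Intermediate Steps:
f(y) = (-44 + y)/(-21 + y) (f(y) = (y - 44)/(y - 21) = (-44 + y)/(-21 + y))
((-256 + 2076)/(9*(12 + 11) + 225) + f(-58))*(3811 + 4252) = ((-256 + 2076)/(9*(12 + 11) + 225) + (-44 - 58)/(-21 - 58))*(3811 + 4252) = (1820/(9*23 + 225) - 102/(-79))*8063 = (1820/(207 + 225) - 1/79*(-102))*8063 = (1820/432 + 102/79)*8063 = (1820*(1/432) + 102/79)*8063 = (455/108 + 102/79)*8063 = (46961/8532)*8063 = 378646543/8532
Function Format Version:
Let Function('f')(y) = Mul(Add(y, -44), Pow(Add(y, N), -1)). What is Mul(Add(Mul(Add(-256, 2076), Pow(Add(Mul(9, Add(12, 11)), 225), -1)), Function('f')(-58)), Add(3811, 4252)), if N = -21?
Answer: Rational(378646543, 8532) ≈ 44380.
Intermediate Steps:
Function('f')(y) = Mul(Pow(Add(-21, y), -1), Add(-44, y)) (Function('f')(y) = Mul(Add(y, -44), Pow(Add(y, -21), -1)) = Mul(Add(-44, y), Pow(Add(-21, y), -1)) = Mul(Pow(Add(-21, y), -1), Add(-44, y)))
Mul(Add(Mul(Add(-256, 2076), Pow(Add(Mul(9, Add(12, 11)), 225), -1)), Function('f')(-58)), Add(3811, 4252)) = Mul(Add(Mul(Add(-256, 2076), Pow(Add(Mul(9, Add(12, 11)), 225), -1)), Mul(Pow(Add(-21, -58), -1), Add(-44, -58))), Add(3811, 4252)) = Mul(Add(Mul(1820, Pow(Add(Mul(9, 23), 225), -1)), Mul(Pow(-79, -1), -102)), 8063) = Mul(Add(Mul(1820, Pow(Add(207, 225), -1)), Mul(Rational(-1, 79), -102)), 8063) = Mul(Add(Mul(1820, Pow(432, -1)), Rational(102, 79)), 8063) = Mul(Add(Mul(1820, Rational(1, 432)), Rational(102, 79)), 8063) = Mul(Add(Rational(455, 108), Rational(102, 79)), 8063) = Mul(Rational(46961, 8532), 8063) = Rational(378646543, 8532)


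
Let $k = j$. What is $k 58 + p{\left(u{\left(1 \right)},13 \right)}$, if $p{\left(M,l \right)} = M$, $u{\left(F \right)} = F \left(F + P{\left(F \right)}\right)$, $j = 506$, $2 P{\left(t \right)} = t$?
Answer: $\frac{58699}{2} \approx 29350.0$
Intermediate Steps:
$P{\left(t \right)} = \frac{t}{2}$
$u{\left(F \right)} = \frac{3 F^{2}}{2}$ ($u{\left(F \right)} = F \left(F + \frac{F}{2}\right) = F \frac{3 F}{2} = \frac{3 F^{2}}{2}$)
$k = 506$
$k 58 + p{\left(u{\left(1 \right)},13 \right)} = 506 \cdot 58 + \frac{3 \cdot 1^{2}}{2} = 29348 + \frac{3}{2} \cdot 1 = 29348 + \frac{3}{2} = \frac{58699}{2}$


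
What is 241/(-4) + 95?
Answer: 139/4 ≈ 34.750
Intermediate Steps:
241/(-4) + 95 = 241*(-¼) + 95 = -241/4 + 95 = 139/4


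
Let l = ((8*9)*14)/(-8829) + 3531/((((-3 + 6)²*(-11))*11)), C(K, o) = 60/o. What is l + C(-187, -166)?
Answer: -3330073/895653 ≈ -3.7180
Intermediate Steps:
l = -36221/10791 (l = (72*14)*(-1/8829) + 3531/(((3²*(-11))*11)) = 1008*(-1/8829) + 3531/(((9*(-11))*11)) = -112/981 + 3531/((-99*11)) = -112/981 + 3531/(-1089) = -112/981 + 3531*(-1/1089) = -112/981 - 107/33 = -36221/10791 ≈ -3.3566)
l + C(-187, -166) = -36221/10791 + 60/(-166) = -36221/10791 + 60*(-1/166) = -36221/10791 - 30/83 = -3330073/895653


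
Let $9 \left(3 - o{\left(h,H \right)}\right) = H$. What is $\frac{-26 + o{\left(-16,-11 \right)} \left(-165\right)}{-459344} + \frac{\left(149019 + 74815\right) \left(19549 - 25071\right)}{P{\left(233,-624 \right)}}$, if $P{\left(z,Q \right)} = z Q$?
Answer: $\frac{682397237627}{80270364} \approx 8501.2$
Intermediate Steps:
$o{\left(h,H \right)} = 3 - \frac{H}{9}$
$P{\left(z,Q \right)} = Q z$
$\frac{-26 + o{\left(-16,-11 \right)} \left(-165\right)}{-459344} + \frac{\left(149019 + 74815\right) \left(19549 - 25071\right)}{P{\left(233,-624 \right)}} = \frac{-26 + \left(3 - - \frac{11}{9}\right) \left(-165\right)}{-459344} + \frac{\left(149019 + 74815\right) \left(19549 - 25071\right)}{\left(-624\right) 233} = \left(-26 + \left(3 + \frac{11}{9}\right) \left(-165\right)\right) \left(- \frac{1}{459344}\right) + \frac{223834 \left(-5522\right)}{-145392} = \left(-26 + \frac{38}{9} \left(-165\right)\right) \left(- \frac{1}{459344}\right) - - \frac{23769449}{2796} = \left(-26 - \frac{2090}{3}\right) \left(- \frac{1}{459344}\right) + \frac{23769449}{2796} = \left(- \frac{2168}{3}\right) \left(- \frac{1}{459344}\right) + \frac{23769449}{2796} = \frac{271}{172254} + \frac{23769449}{2796} = \frac{682397237627}{80270364}$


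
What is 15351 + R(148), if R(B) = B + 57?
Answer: 15556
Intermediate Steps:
R(B) = 57 + B
15351 + R(148) = 15351 + (57 + 148) = 15351 + 205 = 15556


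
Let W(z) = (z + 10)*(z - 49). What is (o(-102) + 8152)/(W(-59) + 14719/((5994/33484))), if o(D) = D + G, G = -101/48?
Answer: 385912701/4196569952 ≈ 0.091959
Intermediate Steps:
G = -101/48 (G = -101*1/48 = -101/48 ≈ -2.1042)
o(D) = -101/48 + D (o(D) = D - 101/48 = -101/48 + D)
W(z) = (-49 + z)*(10 + z) (W(z) = (10 + z)*(-49 + z) = (-49 + z)*(10 + z))
(o(-102) + 8152)/(W(-59) + 14719/((5994/33484))) = ((-101/48 - 102) + 8152)/((-490 + (-59)**2 - 39*(-59)) + 14719/((5994/33484))) = (-4997/48 + 8152)/((-490 + 3481 + 2301) + 14719/((5994*(1/33484)))) = 386299/(48*(5292 + 14719/(2997/16742))) = 386299/(48*(5292 + 14719*(16742/2997))) = 386299/(48*(5292 + 246425498/2997)) = 386299/(48*(262285622/2997)) = (386299/48)*(2997/262285622) = 385912701/4196569952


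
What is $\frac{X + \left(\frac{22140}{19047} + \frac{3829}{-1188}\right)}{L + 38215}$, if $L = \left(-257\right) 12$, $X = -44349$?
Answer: $- \frac{334522842469}{264979502172} \approx -1.2624$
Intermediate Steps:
$L = -3084$
$\frac{X + \left(\frac{22140}{19047} + \frac{3829}{-1188}\right)}{L + 38215} = \frac{-44349 + \left(\frac{22140}{19047} + \frac{3829}{-1188}\right)}{-3084 + 38215} = \frac{-44349 + \left(22140 \cdot \frac{1}{19047} + 3829 \left(- \frac{1}{1188}\right)\right)}{35131} = \left(-44349 + \left(\frac{7380}{6349} - \frac{3829}{1188}\right)\right) \frac{1}{35131} = \left(-44349 - \frac{15542881}{7542612}\right) \frac{1}{35131} = \left(- \frac{334522842469}{7542612}\right) \frac{1}{35131} = - \frac{334522842469}{264979502172}$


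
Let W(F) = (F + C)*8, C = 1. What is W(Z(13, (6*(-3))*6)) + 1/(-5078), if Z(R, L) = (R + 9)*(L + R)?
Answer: -84863537/5078 ≈ -16712.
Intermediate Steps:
Z(R, L) = (9 + R)*(L + R)
W(F) = 8 + 8*F (W(F) = (F + 1)*8 = (1 + F)*8 = 8 + 8*F)
W(Z(13, (6*(-3))*6)) + 1/(-5078) = (8 + 8*(13**2 + 9*((6*(-3))*6) + 9*13 + ((6*(-3))*6)*13)) + 1/(-5078) = (8 + 8*(169 + 9*(-18*6) + 117 - 18*6*13)) - 1/5078 = (8 + 8*(169 + 9*(-108) + 117 - 108*13)) - 1/5078 = (8 + 8*(169 - 972 + 117 - 1404)) - 1/5078 = (8 + 8*(-2090)) - 1/5078 = (8 - 16720) - 1/5078 = -16712 - 1/5078 = -84863537/5078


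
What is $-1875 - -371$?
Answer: $-1504$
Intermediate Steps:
$-1875 - -371 = -1875 + \left(-2137 + 2508\right) = -1875 + 371 = -1504$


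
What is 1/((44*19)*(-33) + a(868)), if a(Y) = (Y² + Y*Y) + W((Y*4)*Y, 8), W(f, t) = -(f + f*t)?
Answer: -1/25644004 ≈ -3.8995e-8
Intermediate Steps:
W(f, t) = -f - f*t
a(Y) = -34*Y² (a(Y) = (Y² + Y*Y) - (Y*4)*Y*(1 + 8) = (Y² + Y²) - 1*(4*Y)*Y*9 = 2*Y² - 1*4*Y²*9 = 2*Y² - 36*Y² = -34*Y²)
1/((44*19)*(-33) + a(868)) = 1/((44*19)*(-33) - 34*868²) = 1/(836*(-33) - 34*753424) = 1/(-27588 - 25616416) = 1/(-25644004) = -1/25644004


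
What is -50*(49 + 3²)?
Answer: -2900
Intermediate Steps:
-50*(49 + 3²) = -50*(49 + 9) = -50*58 = -2900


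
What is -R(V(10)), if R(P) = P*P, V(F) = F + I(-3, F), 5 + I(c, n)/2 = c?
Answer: -36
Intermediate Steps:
I(c, n) = -10 + 2*c
V(F) = -16 + F (V(F) = F + (-10 + 2*(-3)) = F + (-10 - 6) = F - 16 = -16 + F)
R(P) = P**2
-R(V(10)) = -(-16 + 10)**2 = -1*(-6)**2 = -1*36 = -36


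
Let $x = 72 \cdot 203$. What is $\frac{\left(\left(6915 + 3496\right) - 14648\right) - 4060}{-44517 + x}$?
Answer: $\frac{8297}{29901} \approx 0.27748$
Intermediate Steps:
$x = 14616$
$\frac{\left(\left(6915 + 3496\right) - 14648\right) - 4060}{-44517 + x} = \frac{\left(\left(6915 + 3496\right) - 14648\right) - 4060}{-44517 + 14616} = \frac{\left(10411 - 14648\right) - 4060}{-29901} = \left(-4237 - 4060\right) \left(- \frac{1}{29901}\right) = \left(-8297\right) \left(- \frac{1}{29901}\right) = \frac{8297}{29901}$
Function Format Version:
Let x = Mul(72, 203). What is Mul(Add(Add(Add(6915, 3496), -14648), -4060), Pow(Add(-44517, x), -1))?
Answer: Rational(8297, 29901) ≈ 0.27748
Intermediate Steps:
x = 14616
Mul(Add(Add(Add(6915, 3496), -14648), -4060), Pow(Add(-44517, x), -1)) = Mul(Add(Add(Add(6915, 3496), -14648), -4060), Pow(Add(-44517, 14616), -1)) = Mul(Add(Add(10411, -14648), -4060), Pow(-29901, -1)) = Mul(Add(-4237, -4060), Rational(-1, 29901)) = Mul(-8297, Rational(-1, 29901)) = Rational(8297, 29901)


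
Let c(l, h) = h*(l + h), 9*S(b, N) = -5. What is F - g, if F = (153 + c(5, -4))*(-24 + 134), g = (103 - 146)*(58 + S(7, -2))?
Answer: 169741/9 ≈ 18860.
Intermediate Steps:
S(b, N) = -5/9 (S(b, N) = (⅑)*(-5) = -5/9)
c(l, h) = h*(h + l)
g = -22231/9 (g = (103 - 146)*(58 - 5/9) = -43*517/9 = -22231/9 ≈ -2470.1)
F = 16390 (F = (153 - 4*(-4 + 5))*(-24 + 134) = (153 - 4*1)*110 = (153 - 4)*110 = 149*110 = 16390)
F - g = 16390 - 1*(-22231/9) = 16390 + 22231/9 = 169741/9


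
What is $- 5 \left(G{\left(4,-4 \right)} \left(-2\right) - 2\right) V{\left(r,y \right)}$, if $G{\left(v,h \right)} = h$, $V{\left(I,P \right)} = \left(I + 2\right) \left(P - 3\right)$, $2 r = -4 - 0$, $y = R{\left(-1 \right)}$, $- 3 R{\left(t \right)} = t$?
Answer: $0$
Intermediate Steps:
$R{\left(t \right)} = - \frac{t}{3}$
$y = \frac{1}{3}$ ($y = \left(- \frac{1}{3}\right) \left(-1\right) = \frac{1}{3} \approx 0.33333$)
$r = -2$ ($r = \frac{-4 - 0}{2} = \frac{-4 + 0}{2} = \frac{1}{2} \left(-4\right) = -2$)
$V{\left(I,P \right)} = \left(-3 + P\right) \left(2 + I\right)$ ($V{\left(I,P \right)} = \left(2 + I\right) \left(P - 3\right) = \left(2 + I\right) \left(-3 + P\right) = \left(-3 + P\right) \left(2 + I\right)$)
$- 5 \left(G{\left(4,-4 \right)} \left(-2\right) - 2\right) V{\left(r,y \right)} = - 5 \left(\left(-4\right) \left(-2\right) - 2\right) \left(-6 - -6 + 2 \cdot \frac{1}{3} - \frac{2}{3}\right) = - 5 \left(8 - 2\right) \left(-6 + 6 + \frac{2}{3} - \frac{2}{3}\right) = \left(-5\right) 6 \cdot 0 = \left(-30\right) 0 = 0$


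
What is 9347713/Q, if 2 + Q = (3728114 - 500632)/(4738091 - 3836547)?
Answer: 4213687284436/712197 ≈ 5.9165e+6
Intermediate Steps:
Q = 712197/450772 (Q = -2 + (3728114 - 500632)/(4738091 - 3836547) = -2 + 3227482/901544 = -2 + 3227482*(1/901544) = -2 + 1613741/450772 = 712197/450772 ≈ 1.5800)
9347713/Q = 9347713/(712197/450772) = 9347713*(450772/712197) = 4213687284436/712197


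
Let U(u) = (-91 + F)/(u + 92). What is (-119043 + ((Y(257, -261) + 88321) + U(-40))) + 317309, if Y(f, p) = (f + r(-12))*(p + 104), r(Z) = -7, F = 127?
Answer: 3215390/13 ≈ 2.4734e+5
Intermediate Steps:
U(u) = 36/(92 + u) (U(u) = (-91 + 127)/(u + 92) = 36/(92 + u))
Y(f, p) = (-7 + f)*(104 + p) (Y(f, p) = (f - 7)*(p + 104) = (-7 + f)*(104 + p))
(-119043 + ((Y(257, -261) + 88321) + U(-40))) + 317309 = (-119043 + (((-728 - 7*(-261) + 104*257 + 257*(-261)) + 88321) + 36/(92 - 40))) + 317309 = (-119043 + (((-728 + 1827 + 26728 - 67077) + 88321) + 36/52)) + 317309 = (-119043 + ((-39250 + 88321) + 36*(1/52))) + 317309 = (-119043 + (49071 + 9/13)) + 317309 = (-119043 + 637932/13) + 317309 = -909627/13 + 317309 = 3215390/13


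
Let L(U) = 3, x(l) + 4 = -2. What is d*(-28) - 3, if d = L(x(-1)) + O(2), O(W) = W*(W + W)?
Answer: -311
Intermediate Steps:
x(l) = -6 (x(l) = -4 - 2 = -6)
O(W) = 2*W² (O(W) = W*(2*W) = 2*W²)
d = 11 (d = 3 + 2*2² = 3 + 2*4 = 3 + 8 = 11)
d*(-28) - 3 = 11*(-28) - 3 = -308 - 3 = -311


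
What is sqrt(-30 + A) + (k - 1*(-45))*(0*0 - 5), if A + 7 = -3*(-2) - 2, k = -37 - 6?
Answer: -10 + I*sqrt(33) ≈ -10.0 + 5.7446*I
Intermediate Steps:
k = -43
A = -3 (A = -7 + (-3*(-2) - 2) = -7 + (6 - 2) = -7 + 4 = -3)
sqrt(-30 + A) + (k - 1*(-45))*(0*0 - 5) = sqrt(-30 - 3) + (-43 - 1*(-45))*(0*0 - 5) = sqrt(-33) + (-43 + 45)*(0 - 5) = I*sqrt(33) + 2*(-5) = I*sqrt(33) - 10 = -10 + I*sqrt(33)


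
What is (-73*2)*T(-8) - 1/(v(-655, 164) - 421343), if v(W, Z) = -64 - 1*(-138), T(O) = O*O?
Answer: -3936337535/421269 ≈ -9344.0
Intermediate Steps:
T(O) = O**2
v(W, Z) = 74 (v(W, Z) = -64 + 138 = 74)
(-73*2)*T(-8) - 1/(v(-655, 164) - 421343) = -73*2*(-8)**2 - 1/(74 - 421343) = -146*64 - 1/(-421269) = -9344 - 1*(-1/421269) = -9344 + 1/421269 = -3936337535/421269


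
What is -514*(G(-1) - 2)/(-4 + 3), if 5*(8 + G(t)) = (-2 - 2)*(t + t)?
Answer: -21588/5 ≈ -4317.6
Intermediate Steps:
G(t) = -8 - 8*t/5 (G(t) = -8 + ((-2 - 2)*(t + t))/5 = -8 + (-8*t)/5 = -8 - 8*t/5)
-514*(G(-1) - 2)/(-4 + 3) = -514*((-8 - 8/5*(-1)) - 2)/(-4 + 3) = -514*((-8 + 8/5) - 2)/(-1) = -514*(-32/5 - 2)*(-1) = -(-21588)*(-1)/5 = -514*42/5 = -21588/5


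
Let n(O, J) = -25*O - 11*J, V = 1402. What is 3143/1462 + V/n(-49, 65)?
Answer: 107431/21930 ≈ 4.8988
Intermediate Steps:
3143/1462 + V/n(-49, 65) = 3143/1462 + 1402/(-25*(-49) - 11*65) = 3143*(1/1462) + 1402/(1225 - 715) = 3143/1462 + 1402/510 = 3143/1462 + 1402*(1/510) = 3143/1462 + 701/255 = 107431/21930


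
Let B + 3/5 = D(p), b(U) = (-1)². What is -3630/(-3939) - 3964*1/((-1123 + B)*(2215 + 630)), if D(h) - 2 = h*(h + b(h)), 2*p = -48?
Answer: 491506063/531933064 ≈ 0.92400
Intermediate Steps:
b(U) = 1
p = -24 (p = (½)*(-48) = -24)
D(h) = 2 + h*(1 + h) (D(h) = 2 + h*(h + 1) = 2 + h*(1 + h))
B = 2767/5 (B = -⅗ + (2 - 24 + (-24)²) = -⅗ + (2 - 24 + 576) = -⅗ + 554 = 2767/5 ≈ 553.40)
-3630/(-3939) - 3964*1/((-1123 + B)*(2215 + 630)) = -3630/(-3939) - 3964*1/((-1123 + 2767/5)*(2215 + 630)) = -3630*(-1/3939) - 3964/((-2848/5*2845)) = 1210/1313 - 3964/(-1620512) = 1210/1313 - 3964*(-1/1620512) = 1210/1313 + 991/405128 = 491506063/531933064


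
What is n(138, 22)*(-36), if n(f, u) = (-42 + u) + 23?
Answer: -108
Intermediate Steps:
n(f, u) = -19 + u
n(138, 22)*(-36) = (-19 + 22)*(-36) = 3*(-36) = -108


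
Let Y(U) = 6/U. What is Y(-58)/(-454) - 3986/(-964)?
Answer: 6560321/1586503 ≈ 4.1351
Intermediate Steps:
Y(-58)/(-454) - 3986/(-964) = (6/(-58))/(-454) - 3986/(-964) = (6*(-1/58))*(-1/454) - 3986*(-1/964) = -3/29*(-1/454) + 1993/482 = 3/13166 + 1993/482 = 6560321/1586503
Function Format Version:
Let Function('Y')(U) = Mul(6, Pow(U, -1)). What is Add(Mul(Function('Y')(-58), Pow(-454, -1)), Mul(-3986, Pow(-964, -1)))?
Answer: Rational(6560321, 1586503) ≈ 4.1351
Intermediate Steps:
Add(Mul(Function('Y')(-58), Pow(-454, -1)), Mul(-3986, Pow(-964, -1))) = Add(Mul(Mul(6, Pow(-58, -1)), Pow(-454, -1)), Mul(-3986, Pow(-964, -1))) = Add(Mul(Mul(6, Rational(-1, 58)), Rational(-1, 454)), Mul(-3986, Rational(-1, 964))) = Add(Mul(Rational(-3, 29), Rational(-1, 454)), Rational(1993, 482)) = Add(Rational(3, 13166), Rational(1993, 482)) = Rational(6560321, 1586503)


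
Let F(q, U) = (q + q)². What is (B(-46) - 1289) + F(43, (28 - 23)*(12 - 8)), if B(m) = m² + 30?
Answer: 8253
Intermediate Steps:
F(q, U) = 4*q² (F(q, U) = (2*q)² = 4*q²)
B(m) = 30 + m²
(B(-46) - 1289) + F(43, (28 - 23)*(12 - 8)) = ((30 + (-46)²) - 1289) + 4*43² = ((30 + 2116) - 1289) + 4*1849 = (2146 - 1289) + 7396 = 857 + 7396 = 8253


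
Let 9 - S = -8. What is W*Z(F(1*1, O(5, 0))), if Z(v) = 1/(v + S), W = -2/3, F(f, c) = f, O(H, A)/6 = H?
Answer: -1/27 ≈ -0.037037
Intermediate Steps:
O(H, A) = 6*H
S = 17 (S = 9 - 1*(-8) = 9 + 8 = 17)
W = -2/3 ≈ -0.66667
Z(v) = 1/(17 + v) (Z(v) = 1/(v + 17) = 1/(17 + v))
W*Z(F(1*1, O(5, 0))) = -2/(3*(17 + 1*1)) = -2/(3*(17 + 1)) = -2/3/18 = -2/3*1/18 = -1/27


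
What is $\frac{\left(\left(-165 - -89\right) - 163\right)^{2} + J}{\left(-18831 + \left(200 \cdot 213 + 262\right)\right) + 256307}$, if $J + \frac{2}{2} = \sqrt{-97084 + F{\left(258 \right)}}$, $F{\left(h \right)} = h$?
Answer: $\frac{9520}{46723} + \frac{i \sqrt{96826}}{280338} \approx 0.20375 + 0.00111 i$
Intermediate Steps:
$J = -1 + i \sqrt{96826}$ ($J = -1 + \sqrt{-97084 + 258} = -1 + \sqrt{-96826} = -1 + i \sqrt{96826} \approx -1.0 + 311.17 i$)
$\frac{\left(\left(-165 - -89\right) - 163\right)^{2} + J}{\left(-18831 + \left(200 \cdot 213 + 262\right)\right) + 256307} = \frac{\left(\left(-165 - -89\right) - 163\right)^{2} - \left(1 - i \sqrt{96826}\right)}{\left(-18831 + \left(200 \cdot 213 + 262\right)\right) + 256307} = \frac{\left(\left(-165 + 89\right) - 163\right)^{2} - \left(1 - i \sqrt{96826}\right)}{\left(-18831 + \left(42600 + 262\right)\right) + 256307} = \frac{\left(-76 - 163\right)^{2} - \left(1 - i \sqrt{96826}\right)}{\left(-18831 + 42862\right) + 256307} = \frac{\left(-239\right)^{2} - \left(1 - i \sqrt{96826}\right)}{24031 + 256307} = \frac{57121 - \left(1 - i \sqrt{96826}\right)}{280338} = \left(57120 + i \sqrt{96826}\right) \frac{1}{280338} = \frac{9520}{46723} + \frac{i \sqrt{96826}}{280338}$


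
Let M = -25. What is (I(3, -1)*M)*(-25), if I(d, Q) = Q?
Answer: -625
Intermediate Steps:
(I(3, -1)*M)*(-25) = -1*(-25)*(-25) = 25*(-25) = -625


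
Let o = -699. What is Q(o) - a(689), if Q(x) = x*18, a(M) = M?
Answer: -13271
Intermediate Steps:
Q(x) = 18*x
Q(o) - a(689) = 18*(-699) - 1*689 = -12582 - 689 = -13271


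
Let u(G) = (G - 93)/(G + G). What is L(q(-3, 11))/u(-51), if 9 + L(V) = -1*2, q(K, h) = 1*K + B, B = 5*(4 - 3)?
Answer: -187/24 ≈ -7.7917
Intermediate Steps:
u(G) = (-93 + G)/(2*G) (u(G) = (-93 + G)/((2*G)) = (-93 + G)*(1/(2*G)) = (-93 + G)/(2*G))
B = 5 (B = 5*1 = 5)
q(K, h) = 5 + K (q(K, h) = 1*K + 5 = K + 5 = 5 + K)
L(V) = -11 (L(V) = -9 - 1*2 = -9 - 2 = -11)
L(q(-3, 11))/u(-51) = -11*(-102/(-93 - 51)) = -11/((½)*(-1/51)*(-144)) = -11/24/17 = -11*17/24 = -187/24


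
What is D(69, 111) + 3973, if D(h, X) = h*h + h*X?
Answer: 16393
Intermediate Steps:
D(h, X) = h² + X*h
D(69, 111) + 3973 = 69*(111 + 69) + 3973 = 69*180 + 3973 = 12420 + 3973 = 16393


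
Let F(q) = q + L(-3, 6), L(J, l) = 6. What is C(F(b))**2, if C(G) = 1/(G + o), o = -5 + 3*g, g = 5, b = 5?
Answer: 1/441 ≈ 0.0022676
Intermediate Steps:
F(q) = 6 + q (F(q) = q + 6 = 6 + q)
o = 10 (o = -5 + 3*5 = -5 + 15 = 10)
C(G) = 1/(10 + G) (C(G) = 1/(G + 10) = 1/(10 + G))
C(F(b))**2 = (1/(10 + (6 + 5)))**2 = (1/(10 + 11))**2 = (1/21)**2 = 1/441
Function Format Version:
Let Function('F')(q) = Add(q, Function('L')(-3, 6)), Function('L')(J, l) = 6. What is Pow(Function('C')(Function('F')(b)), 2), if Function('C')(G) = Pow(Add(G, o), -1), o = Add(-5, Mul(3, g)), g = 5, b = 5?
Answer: Rational(1, 441) ≈ 0.0022676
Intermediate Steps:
Function('F')(q) = Add(6, q) (Function('F')(q) = Add(q, 6) = Add(6, q))
o = 10 (o = Add(-5, Mul(3, 5)) = Add(-5, 15) = 10)
Function('C')(G) = Pow(Add(10, G), -1) (Function('C')(G) = Pow(Add(G, 10), -1) = Pow(Add(10, G), -1))
Pow(Function('C')(Function('F')(b)), 2) = Pow(Pow(Add(10, Add(6, 5)), -1), 2) = Pow(Pow(Add(10, 11), -1), 2) = Pow(Pow(21, -1), 2) = Pow(Rational(1, 21), 2) = Rational(1, 441)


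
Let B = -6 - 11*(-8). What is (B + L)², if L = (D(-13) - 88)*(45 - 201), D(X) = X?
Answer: 250842244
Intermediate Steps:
B = 82 (B = -6 + 88 = 82)
L = 15756 (L = (-13 - 88)*(45 - 201) = -101*(-156) = 15756)
(B + L)² = (82 + 15756)² = 15838² = 250842244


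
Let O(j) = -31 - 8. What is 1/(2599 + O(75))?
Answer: 1/2560 ≈ 0.00039063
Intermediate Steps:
O(j) = -39
1/(2599 + O(75)) = 1/(2599 - 39) = 1/2560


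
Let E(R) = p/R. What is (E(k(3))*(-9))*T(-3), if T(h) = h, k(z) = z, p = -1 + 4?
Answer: 27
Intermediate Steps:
p = 3
E(R) = 3/R
(E(k(3))*(-9))*T(-3) = ((3/3)*(-9))*(-3) = ((3*(⅓))*(-9))*(-3) = (1*(-9))*(-3) = -9*(-3) = 27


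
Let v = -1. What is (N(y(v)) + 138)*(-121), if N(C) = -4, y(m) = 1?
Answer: -16214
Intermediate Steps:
(N(y(v)) + 138)*(-121) = (-4 + 138)*(-121) = 134*(-121) = -16214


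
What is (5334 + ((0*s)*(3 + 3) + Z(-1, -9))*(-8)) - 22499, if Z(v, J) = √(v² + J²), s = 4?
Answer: -17165 - 8*√82 ≈ -17237.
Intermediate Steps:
Z(v, J) = √(J² + v²)
(5334 + ((0*s)*(3 + 3) + Z(-1, -9))*(-8)) - 22499 = (5334 + ((0*4)*(3 + 3) + √((-9)² + (-1)²))*(-8)) - 22499 = (5334 + (0*6 + √(81 + 1))*(-8)) - 22499 = (5334 + (0 + √82)*(-8)) - 22499 = (5334 + √82*(-8)) - 22499 = (5334 - 8*√82) - 22499 = -17165 - 8*√82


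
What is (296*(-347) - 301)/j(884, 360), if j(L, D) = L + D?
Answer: -103013/1244 ≈ -82.808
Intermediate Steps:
j(L, D) = D + L
(296*(-347) - 301)/j(884, 360) = (296*(-347) - 301)/(360 + 884) = (-102712 - 301)/1244 = -103013*1/1244 = -103013/1244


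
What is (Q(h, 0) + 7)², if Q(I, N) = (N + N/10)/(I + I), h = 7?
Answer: 49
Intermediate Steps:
Q(I, N) = 11*N/(20*I) (Q(I, N) = (N + N*(⅒))/((2*I)) = (N + N/10)*(1/(2*I)) = (11*N/10)*(1/(2*I)) = 11*N/(20*I))
(Q(h, 0) + 7)² = ((11/20)*0/7 + 7)² = ((11/20)*0*(⅐) + 7)² = (0 + 7)² = 7² = 49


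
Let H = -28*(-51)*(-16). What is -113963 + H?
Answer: -136811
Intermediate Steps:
H = -22848 (H = 1428*(-16) = -22848)
-113963 + H = -113963 - 22848 = -136811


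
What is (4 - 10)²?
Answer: 36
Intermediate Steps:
(4 - 10)² = (-6)² = 36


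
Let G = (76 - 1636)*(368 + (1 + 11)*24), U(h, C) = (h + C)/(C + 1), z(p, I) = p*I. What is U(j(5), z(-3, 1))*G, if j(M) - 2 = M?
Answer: 2046720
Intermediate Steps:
j(M) = 2 + M
z(p, I) = I*p
U(h, C) = (C + h)/(1 + C)
G = -1023360 (G = -1560*(368 + 12*24) = -1560*(368 + 288) = -1560*656 = -1023360)
U(j(5), z(-3, 1))*G = ((1*(-3) + (2 + 5))/(1 + 1*(-3)))*(-1023360) = ((-3 + 7)/(1 - 3))*(-1023360) = (4/(-2))*(-1023360) = -½*4*(-1023360) = -2*(-1023360) = 2046720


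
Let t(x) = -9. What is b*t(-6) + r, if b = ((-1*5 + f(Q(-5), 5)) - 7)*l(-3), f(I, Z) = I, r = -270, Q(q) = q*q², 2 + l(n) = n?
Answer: -6435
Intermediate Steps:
l(n) = -2 + n
Q(q) = q³
b = 685 (b = ((-1*5 + (-5)³) - 7)*(-2 - 3) = ((-5 - 125) - 7)*(-5) = (-130 - 7)*(-5) = -137*(-5) = 685)
b*t(-6) + r = 685*(-9) - 270 = -6165 - 270 = -6435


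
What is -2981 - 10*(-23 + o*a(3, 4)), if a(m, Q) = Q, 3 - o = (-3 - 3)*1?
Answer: -3111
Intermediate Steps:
o = 9 (o = 3 - (-3 - 3) = 3 - (-6) = 3 - 1*(-6) = 3 + 6 = 9)
-2981 - 10*(-23 + o*a(3, 4)) = -2981 - 10*(-23 + 9*4) = -2981 - 10*(-23 + 36) = -2981 - 10*13 = -2981 - 130 = -3111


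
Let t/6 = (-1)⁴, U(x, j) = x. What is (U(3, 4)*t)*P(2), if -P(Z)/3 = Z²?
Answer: -216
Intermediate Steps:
t = 6 (t = 6*(-1)⁴ = 6*1 = 6)
P(Z) = -3*Z²
(U(3, 4)*t)*P(2) = (3*6)*(-3*2²) = 18*(-3*4) = 18*(-12) = -216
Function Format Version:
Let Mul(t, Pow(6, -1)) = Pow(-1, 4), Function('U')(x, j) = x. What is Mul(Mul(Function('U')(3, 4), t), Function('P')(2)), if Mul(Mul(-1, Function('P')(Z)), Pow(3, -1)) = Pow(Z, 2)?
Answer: -216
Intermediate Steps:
t = 6 (t = Mul(6, Pow(-1, 4)) = Mul(6, 1) = 6)
Function('P')(Z) = Mul(-3, Pow(Z, 2))
Mul(Mul(Function('U')(3, 4), t), Function('P')(2)) = Mul(Mul(3, 6), Mul(-3, Pow(2, 2))) = Mul(18, Mul(-3, 4)) = Mul(18, -12) = -216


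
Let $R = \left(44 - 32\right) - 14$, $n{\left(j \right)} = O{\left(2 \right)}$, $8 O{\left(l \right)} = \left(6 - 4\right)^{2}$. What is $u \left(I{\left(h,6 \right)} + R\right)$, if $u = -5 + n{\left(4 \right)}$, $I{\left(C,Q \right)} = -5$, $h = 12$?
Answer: $\frac{63}{2} \approx 31.5$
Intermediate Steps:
$O{\left(l \right)} = \frac{1}{2}$ ($O{\left(l \right)} = \frac{\left(6 - 4\right)^{2}}{8} = \frac{2^{2}}{8} = \frac{1}{8} \cdot 4 = \frac{1}{2}$)
$n{\left(j \right)} = \frac{1}{2}$
$R = -2$ ($R = 12 - 14 = -2$)
$u = - \frac{9}{2}$ ($u = -5 + \frac{1}{2} = - \frac{9}{2} \approx -4.5$)
$u \left(I{\left(h,6 \right)} + R\right) = - \frac{9 \left(-5 - 2\right)}{2} = \left(- \frac{9}{2}\right) \left(-7\right) = \frac{63}{2}$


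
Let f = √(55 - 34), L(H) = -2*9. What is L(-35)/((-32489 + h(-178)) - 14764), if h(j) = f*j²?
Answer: -283518/6282848989 - 190104*√21/6282848989 ≈ -0.00018378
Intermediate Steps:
L(H) = -18
f = √21 ≈ 4.5826
h(j) = √21*j²
L(-35)/((-32489 + h(-178)) - 14764) = -18/((-32489 + √21*(-178)²) - 14764) = -18/((-32489 + √21*31684) - 14764) = -18/((-32489 + 31684*√21) - 14764) = -18/(-47253 + 31684*√21)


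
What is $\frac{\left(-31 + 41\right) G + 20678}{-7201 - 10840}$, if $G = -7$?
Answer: $- \frac{20608}{18041} \approx -1.1423$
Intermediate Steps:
$\frac{\left(-31 + 41\right) G + 20678}{-7201 - 10840} = \frac{\left(-31 + 41\right) \left(-7\right) + 20678}{-7201 - 10840} = \frac{10 \left(-7\right) + 20678}{-18041} = \left(-70 + 20678\right) \left(- \frac{1}{18041}\right) = 20608 \left(- \frac{1}{18041}\right) = - \frac{20608}{18041}$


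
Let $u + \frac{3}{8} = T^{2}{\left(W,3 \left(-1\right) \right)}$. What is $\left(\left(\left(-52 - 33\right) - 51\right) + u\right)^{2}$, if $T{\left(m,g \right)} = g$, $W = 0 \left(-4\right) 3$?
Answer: $\frac{1038361}{64} \approx 16224.0$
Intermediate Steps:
$W = 0$ ($W = 0 \cdot 3 = 0$)
$u = \frac{69}{8}$ ($u = - \frac{3}{8} + \left(3 \left(-1\right)\right)^{2} = - \frac{3}{8} + \left(-3\right)^{2} = - \frac{3}{8} + 9 = \frac{69}{8} \approx 8.625$)
$\left(\left(\left(-52 - 33\right) - 51\right) + u\right)^{2} = \left(\left(\left(-52 - 33\right) - 51\right) + \frac{69}{8}\right)^{2} = \left(\left(-85 - 51\right) + \frac{69}{8}\right)^{2} = \left(-136 + \frac{69}{8}\right)^{2} = \left(- \frac{1019}{8}\right)^{2} = \frac{1038361}{64}$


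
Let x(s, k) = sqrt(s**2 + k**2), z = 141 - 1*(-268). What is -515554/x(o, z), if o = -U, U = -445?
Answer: -257777*sqrt(365306)/182653 ≈ -852.99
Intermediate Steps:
o = 445 (o = -1*(-445) = 445)
z = 409 (z = 141 + 268 = 409)
x(s, k) = sqrt(k**2 + s**2)
-515554/x(o, z) = -515554/sqrt(409**2 + 445**2) = -515554/sqrt(167281 + 198025) = -515554*sqrt(365306)/365306 = -257777*sqrt(365306)/182653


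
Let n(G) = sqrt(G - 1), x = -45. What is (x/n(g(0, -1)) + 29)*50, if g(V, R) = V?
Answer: 1450 + 2250*I ≈ 1450.0 + 2250.0*I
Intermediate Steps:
n(G) = sqrt(-1 + G)
(x/n(g(0, -1)) + 29)*50 = (-45/sqrt(-1 + 0) + 29)*50 = (-45*(-I) + 29)*50 = (-(-45)*I + 29)*50 = (45*I + 29)*50 = (29 + 45*I)*50 = 1450 + 2250*I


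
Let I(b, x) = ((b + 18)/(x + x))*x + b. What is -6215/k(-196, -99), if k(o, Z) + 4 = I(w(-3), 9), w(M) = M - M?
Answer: -1243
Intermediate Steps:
w(M) = 0
I(b, x) = 9 + 3*b/2 (I(b, x) = ((18 + b)/((2*x)))*x + b = ((18 + b)*(1/(2*x)))*x + b = ((18 + b)/(2*x))*x + b = (9 + b/2) + b = 9 + 3*b/2)
k(o, Z) = 5 (k(o, Z) = -4 + (9 + (3/2)*0) = -4 + (9 + 0) = -4 + 9 = 5)
-6215/k(-196, -99) = -6215/5 = -6215*⅕ = -1243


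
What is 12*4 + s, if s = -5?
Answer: 43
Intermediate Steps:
12*4 + s = 12*4 - 5 = 48 - 5 = 43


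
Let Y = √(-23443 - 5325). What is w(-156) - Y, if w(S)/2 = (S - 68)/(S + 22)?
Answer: 224/67 - 4*I*√1798 ≈ 3.3433 - 169.61*I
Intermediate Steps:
w(S) = 2*(-68 + S)/(22 + S) (w(S) = 2*((S - 68)/(S + 22)) = 2*((-68 + S)/(22 + S)) = 2*(-68 + S)/(22 + S))
Y = 4*I*√1798 (Y = √(-28768) = 4*I*√1798 ≈ 169.61*I)
w(-156) - Y = 2*(-68 - 156)/(22 - 156) - 4*I*√1798 = 2*(-224)/(-134) - 4*I*√1798 = 2*(-1/134)*(-224) - 4*I*√1798 = 224/67 - 4*I*√1798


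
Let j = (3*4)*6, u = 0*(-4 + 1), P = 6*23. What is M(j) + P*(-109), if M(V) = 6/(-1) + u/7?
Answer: -15048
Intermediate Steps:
P = 138
u = 0 (u = 0*(-3) = 0)
j = 72 (j = 12*6 = 72)
M(V) = -6 (M(V) = 6/(-1) + 0/7 = 6*(-1) + 0*(⅐) = -6 + 0 = -6)
M(j) + P*(-109) = -6 + 138*(-109) = -6 - 15042 = -15048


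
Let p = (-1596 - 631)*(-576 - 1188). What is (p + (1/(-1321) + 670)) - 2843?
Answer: 5186582854/1321 ≈ 3.9263e+6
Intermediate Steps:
p = 3928428 (p = -2227*(-1764) = 3928428)
(p + (1/(-1321) + 670)) - 2843 = (3928428 + (1/(-1321) + 670)) - 2843 = (3928428 + (-1/1321 + 670)) - 2843 = (3928428 + 885069/1321) - 2843 = 5190338457/1321 - 2843 = 5186582854/1321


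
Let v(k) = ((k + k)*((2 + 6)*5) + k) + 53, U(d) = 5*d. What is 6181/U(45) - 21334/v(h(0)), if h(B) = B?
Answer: -4472557/11925 ≈ -375.06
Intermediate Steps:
v(k) = 53 + 81*k (v(k) = ((2*k)*(8*5) + k) + 53 = ((2*k)*40 + k) + 53 = (80*k + k) + 53 = 81*k + 53 = 53 + 81*k)
6181/U(45) - 21334/v(h(0)) = 6181/((5*45)) - 21334/(53 + 81*0) = 6181/225 - 21334/(53 + 0) = 6181*(1/225) - 21334/53 = 6181/225 - 21334*1/53 = 6181/225 - 21334/53 = -4472557/11925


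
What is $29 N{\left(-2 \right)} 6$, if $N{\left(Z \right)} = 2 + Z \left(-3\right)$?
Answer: $1392$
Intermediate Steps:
$N{\left(Z \right)} = 2 - 3 Z$
$29 N{\left(-2 \right)} 6 = 29 \left(2 - -6\right) 6 = 29 \left(2 + 6\right) 6 = 29 \cdot 8 \cdot 6 = 232 \cdot 6 = 1392$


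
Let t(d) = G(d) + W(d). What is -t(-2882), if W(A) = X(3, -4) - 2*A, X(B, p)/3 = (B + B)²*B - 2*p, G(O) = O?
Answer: -3230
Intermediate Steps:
X(B, p) = -6*p + 12*B³ (X(B, p) = 3*((B + B)²*B - 2*p) = 3*((2*B)²*B - 2*p) = 3*((4*B²)*B - 2*p) = 3*(4*B³ - 2*p) = 3*(-2*p + 4*B³) = -6*p + 12*B³)
W(A) = 348 - 2*A (W(A) = (-6*(-4) + 12*3³) - 2*A = (24 + 12*27) - 2*A = (24 + 324) - 2*A = 348 - 2*A)
t(d) = 348 - d (t(d) = d + (348 - 2*d) = 348 - d)
-t(-2882) = -(348 - 1*(-2882)) = -(348 + 2882) = -1*3230 = -3230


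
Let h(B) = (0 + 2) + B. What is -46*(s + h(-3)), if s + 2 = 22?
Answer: -874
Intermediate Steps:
h(B) = 2 + B
s = 20 (s = -2 + 22 = 20)
-46*(s + h(-3)) = -46*(20 + (2 - 3)) = -46*(20 - 1) = -46*19 = -874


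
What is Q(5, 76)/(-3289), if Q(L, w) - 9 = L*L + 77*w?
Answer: -5886/3289 ≈ -1.7896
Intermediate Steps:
Q(L, w) = 9 + L² + 77*w (Q(L, w) = 9 + (L*L + 77*w) = 9 + (L² + 77*w) = 9 + L² + 77*w)
Q(5, 76)/(-3289) = (9 + 5² + 77*76)/(-3289) = (9 + 25 + 5852)*(-1/3289) = 5886*(-1/3289) = -5886/3289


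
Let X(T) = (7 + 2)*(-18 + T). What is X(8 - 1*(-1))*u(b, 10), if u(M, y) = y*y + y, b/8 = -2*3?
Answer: -8910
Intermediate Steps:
b = -48 (b = 8*(-2*3) = 8*(-6) = -48)
u(M, y) = y + y² (u(M, y) = y² + y = y + y²)
X(T) = -162 + 9*T (X(T) = 9*(-18 + T) = -162 + 9*T)
X(8 - 1*(-1))*u(b, 10) = (-162 + 9*(8 - 1*(-1)))*(10*(1 + 10)) = (-162 + 9*(8 + 1))*(10*11) = (-162 + 9*9)*110 = (-162 + 81)*110 = -81*110 = -8910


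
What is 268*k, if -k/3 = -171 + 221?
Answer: -40200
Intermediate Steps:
k = -150 (k = -3*(-171 + 221) = -3*50 = -150)
268*k = 268*(-150) = -40200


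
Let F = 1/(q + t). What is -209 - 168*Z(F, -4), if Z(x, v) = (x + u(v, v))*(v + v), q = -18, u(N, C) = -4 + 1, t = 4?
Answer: -4337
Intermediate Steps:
u(N, C) = -3
F = -1/14 (F = 1/(-18 + 4) = 1/(-14) = -1/14 ≈ -0.071429)
Z(x, v) = 2*v*(-3 + x) (Z(x, v) = (x - 3)*(v + v) = (-3 + x)*(2*v) = 2*v*(-3 + x))
-209 - 168*Z(F, -4) = -209 - 336*(-4)*(-3 - 1/14) = -209 - 336*(-4)*(-43)/14 = -209 - 168*172/7 = -209 - 4128 = -4337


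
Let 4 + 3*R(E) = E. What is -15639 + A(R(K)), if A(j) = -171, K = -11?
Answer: -15810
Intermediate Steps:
R(E) = -4/3 + E/3
-15639 + A(R(K)) = -15639 - 171 = -15810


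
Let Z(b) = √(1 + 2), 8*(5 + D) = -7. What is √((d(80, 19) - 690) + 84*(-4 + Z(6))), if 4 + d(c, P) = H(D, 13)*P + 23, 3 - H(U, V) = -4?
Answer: √(-874 + 84*√3) ≈ 26.991*I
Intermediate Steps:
D = -47/8 (D = -5 + (⅛)*(-7) = -5 - 7/8 = -47/8 ≈ -5.8750)
H(U, V) = 7 (H(U, V) = 3 - 1*(-4) = 3 + 4 = 7)
Z(b) = √3
d(c, P) = 19 + 7*P (d(c, P) = -4 + (7*P + 23) = -4 + (23 + 7*P) = 19 + 7*P)
√((d(80, 19) - 690) + 84*(-4 + Z(6))) = √(((19 + 7*19) - 690) + 84*(-4 + √3)) = √(((19 + 133) - 690) + (-336 + 84*√3)) = √((152 - 690) + (-336 + 84*√3)) = √(-538 + (-336 + 84*√3)) = √(-874 + 84*√3)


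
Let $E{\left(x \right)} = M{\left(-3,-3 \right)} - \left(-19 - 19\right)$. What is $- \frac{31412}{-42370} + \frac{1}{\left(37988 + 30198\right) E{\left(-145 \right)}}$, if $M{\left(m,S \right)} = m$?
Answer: $\frac{7496509449}{10111642870} \approx 0.74137$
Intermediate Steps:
$E{\left(x \right)} = 35$ ($E{\left(x \right)} = -3 - \left(-19 - 19\right) = -3 - -38 = -3 + 38 = 35$)
$- \frac{31412}{-42370} + \frac{1}{\left(37988 + 30198\right) E{\left(-145 \right)}} = - \frac{31412}{-42370} + \frac{1}{\left(37988 + 30198\right) 35} = \left(-31412\right) \left(- \frac{1}{42370}\right) + \frac{1}{68186} \cdot \frac{1}{35} = \frac{15706}{21185} + \frac{1}{68186} \cdot \frac{1}{35} = \frac{15706}{21185} + \frac{1}{2386510} = \frac{7496509449}{10111642870}$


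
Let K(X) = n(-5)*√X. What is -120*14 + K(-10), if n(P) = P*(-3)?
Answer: -1680 + 15*I*√10 ≈ -1680.0 + 47.434*I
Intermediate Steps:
n(P) = -3*P
K(X) = 15*√X (K(X) = (-3*(-5))*√X = 15*√X)
-120*14 + K(-10) = -120*14 + 15*√(-10) = -1680 + 15*(I*√10) = -1680 + 15*I*√10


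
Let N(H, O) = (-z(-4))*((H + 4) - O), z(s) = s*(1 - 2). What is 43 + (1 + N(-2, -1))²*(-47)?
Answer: -5644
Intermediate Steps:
z(s) = -s (z(s) = s*(-1) = -s)
N(H, O) = -16 - 4*H + 4*O (N(H, O) = (-(-1)*(-4))*((H + 4) - O) = (-1*4)*((4 + H) - O) = -4*(4 + H - O) = -16 - 4*H + 4*O)
43 + (1 + N(-2, -1))²*(-47) = 43 + (1 + (-16 - 4*(-2) + 4*(-1)))²*(-47) = 43 + (1 + (-16 + 8 - 4))²*(-47) = 43 + (1 - 12)²*(-47) = 43 + (-11)²*(-47) = 43 + 121*(-47) = 43 - 5687 = -5644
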